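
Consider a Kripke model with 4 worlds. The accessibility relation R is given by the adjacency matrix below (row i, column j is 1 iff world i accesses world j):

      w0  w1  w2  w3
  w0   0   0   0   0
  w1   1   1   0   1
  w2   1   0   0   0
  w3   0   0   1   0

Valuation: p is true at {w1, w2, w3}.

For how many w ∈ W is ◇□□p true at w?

w0: no successors, so ◇□□p fails. ✗
w1: successors {w0, w1, w3}; □□p there: w0:T, w1:F, w3:F. ✓
w2: successors {w0}; □□p there: w0:T. ✓
w3: successors {w2}; □□p there: w2:T. ✓
Satisfying worlds: {w1, w2, w3}.

3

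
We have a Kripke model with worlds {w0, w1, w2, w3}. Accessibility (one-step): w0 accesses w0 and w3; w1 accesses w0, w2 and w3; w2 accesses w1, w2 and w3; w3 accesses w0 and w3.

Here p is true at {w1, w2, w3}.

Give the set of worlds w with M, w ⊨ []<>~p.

w0: successors {w0, w3}; <>~p there: w0:T, w3:T. ✓
w1: successors {w0, w2, w3}; <>~p there: w0:T, w2:F, w3:T. ✗
w2: successors {w1, w2, w3}; <>~p there: w1:T, w2:F, w3:T. ✗
w3: successors {w0, w3}; <>~p there: w0:T, w3:T. ✓

{w0, w3}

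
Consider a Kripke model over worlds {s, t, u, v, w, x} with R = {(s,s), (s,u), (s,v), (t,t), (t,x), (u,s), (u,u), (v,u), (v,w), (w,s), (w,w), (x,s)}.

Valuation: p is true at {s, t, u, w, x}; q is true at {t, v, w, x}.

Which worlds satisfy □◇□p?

s: successors {s, u, v}; ◇□p there: s:T, u:T, v:T. ✓
t: successors {t, x}; ◇□p there: t:T, x:F. ✗
u: successors {s, u}; ◇□p there: s:T, u:T. ✓
v: successors {u, w}; ◇□p there: u:T, w:T. ✓
w: successors {s, w}; ◇□p there: s:T, w:T. ✓
x: successors {s}; ◇□p there: s:T. ✓

{s, u, v, w, x}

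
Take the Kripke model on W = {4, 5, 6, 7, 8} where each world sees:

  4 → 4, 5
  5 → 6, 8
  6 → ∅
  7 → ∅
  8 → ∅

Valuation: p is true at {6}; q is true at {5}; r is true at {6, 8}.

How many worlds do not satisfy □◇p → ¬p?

4: □◇p is F, ¬p is T. ✓
5: □◇p is F, ¬p is T. ✓
6: □◇p is T, ¬p is F. ✗
7: □◇p is T, ¬p is T. ✓
8: □◇p is T, ¬p is T. ✓
Satisfying worlds: {4, 5, 7, 8}.
So □◇p → ¬p fails at the other 1 world.

1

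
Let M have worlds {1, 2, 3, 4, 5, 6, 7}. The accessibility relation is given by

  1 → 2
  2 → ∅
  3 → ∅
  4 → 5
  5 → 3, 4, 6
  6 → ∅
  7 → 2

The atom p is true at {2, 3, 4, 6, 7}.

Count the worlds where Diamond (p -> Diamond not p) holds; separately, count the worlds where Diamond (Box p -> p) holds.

For Diamond (p -> Diamond not p):
1: successors {2}; p -> Diamond not p there: 2:F. ✗
2: no successors, so Diamond (p -> Diamond not p) fails. ✗
3: no successors, so Diamond (p -> Diamond not p) fails. ✗
4: successors {5}; p -> Diamond not p there: 5:T. ✓
5: successors {3, 4, 6}; p -> Diamond not p there: 3:F, 4:T, 6:F. ✓
6: no successors, so Diamond (p -> Diamond not p) fails. ✗
7: successors {2}; p -> Diamond not p there: 2:F. ✗
— 2 worlds.
For Diamond (Box p -> p):
1: successors {2}; Box p -> p there: 2:T. ✓
2: no successors, so Diamond (Box p -> p) fails. ✗
3: no successors, so Diamond (Box p -> p) fails. ✗
4: successors {5}; Box p -> p there: 5:F. ✗
5: successors {3, 4, 6}; Box p -> p there: 3:T, 4:T, 6:T. ✓
6: no successors, so Diamond (Box p -> p) fails. ✗
7: successors {2}; Box p -> p there: 2:T. ✓
— 3 worlds.

2 and 3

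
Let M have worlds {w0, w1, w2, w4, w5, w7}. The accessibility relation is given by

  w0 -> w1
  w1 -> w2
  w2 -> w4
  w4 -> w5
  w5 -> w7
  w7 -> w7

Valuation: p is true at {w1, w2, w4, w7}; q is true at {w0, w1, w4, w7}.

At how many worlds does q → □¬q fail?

w0: q is T, □¬q is F. ✗
w1: q is T, □¬q is T. ✓
w2: q is F, □¬q is F. ✓
w4: q is T, □¬q is T. ✓
w5: q is F, □¬q is F. ✓
w7: q is T, □¬q is F. ✗
Satisfying worlds: {w1, w2, w4, w5}.
So q → □¬q fails at the other 2 worlds.

2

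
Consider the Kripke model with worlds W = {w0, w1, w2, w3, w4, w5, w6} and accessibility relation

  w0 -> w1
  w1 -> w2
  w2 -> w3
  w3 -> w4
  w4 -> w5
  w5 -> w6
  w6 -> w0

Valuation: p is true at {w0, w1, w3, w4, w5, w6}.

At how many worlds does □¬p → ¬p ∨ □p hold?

w0: □¬p is F, ¬p ∨ □p is T. ✓
w1: □¬p is T, ¬p ∨ □p is F. ✗
w2: □¬p is F, ¬p ∨ □p is T. ✓
w3: □¬p is F, ¬p ∨ □p is T. ✓
w4: □¬p is F, ¬p ∨ □p is T. ✓
w5: □¬p is F, ¬p ∨ □p is T. ✓
w6: □¬p is F, ¬p ∨ □p is T. ✓
Satisfying worlds: {w0, w2, w3, w4, w5, w6}.

6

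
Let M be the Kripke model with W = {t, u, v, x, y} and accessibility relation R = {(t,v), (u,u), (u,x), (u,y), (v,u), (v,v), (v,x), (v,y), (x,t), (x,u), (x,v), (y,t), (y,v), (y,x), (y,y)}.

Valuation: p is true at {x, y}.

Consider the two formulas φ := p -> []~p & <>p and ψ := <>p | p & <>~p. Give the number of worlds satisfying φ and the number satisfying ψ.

For p -> []~p & <>p:
t: p is F, []~p & <>p is F. ✓
u: p is F, []~p & <>p is F. ✓
v: p is F, []~p & <>p is F. ✓
x: p is T, []~p & <>p is F. ✗
y: p is T, []~p & <>p is F. ✗
— 3 worlds.
For <>p | p & <>~p:
t: <>p is F, p & <>~p is F. ✗
u: <>p is T, p & <>~p is F. ✓
v: <>p is T, p & <>~p is F. ✓
x: <>p is F, p & <>~p is T. ✓
y: <>p is T, p & <>~p is T. ✓
— 4 worlds.

3 and 4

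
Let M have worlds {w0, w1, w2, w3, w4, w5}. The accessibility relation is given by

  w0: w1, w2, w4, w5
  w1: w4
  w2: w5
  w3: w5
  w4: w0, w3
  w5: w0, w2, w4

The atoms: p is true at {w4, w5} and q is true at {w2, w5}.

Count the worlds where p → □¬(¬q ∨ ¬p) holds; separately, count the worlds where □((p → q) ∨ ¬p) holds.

For p → □¬(¬q ∨ ¬p):
w0: p is F, □¬(¬q ∨ ¬p) is F. ✓
w1: p is F, □¬(¬q ∨ ¬p) is F. ✓
w2: p is F, □¬(¬q ∨ ¬p) is T. ✓
w3: p is F, □¬(¬q ∨ ¬p) is T. ✓
w4: p is T, □¬(¬q ∨ ¬p) is F. ✗
w5: p is T, □¬(¬q ∨ ¬p) is F. ✗
— 4 worlds.
For □((p → q) ∨ ¬p):
w0: successors {w1, w2, w4, w5}; (p → q) ∨ ¬p there: w1:T, w2:T, w4:F, w5:T. ✗
w1: successors {w4}; (p → q) ∨ ¬p there: w4:F. ✗
w2: successors {w5}; (p → q) ∨ ¬p there: w5:T. ✓
w3: successors {w5}; (p → q) ∨ ¬p there: w5:T. ✓
w4: successors {w0, w3}; (p → q) ∨ ¬p there: w0:T, w3:T. ✓
w5: successors {w0, w2, w4}; (p → q) ∨ ¬p there: w0:T, w2:T, w4:F. ✗
— 3 worlds.

4 and 3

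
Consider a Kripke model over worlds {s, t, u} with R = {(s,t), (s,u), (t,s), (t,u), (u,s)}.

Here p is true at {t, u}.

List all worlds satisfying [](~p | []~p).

s: successors {t, u}; ~p | []~p there: t:F, u:T. ✗
t: successors {s, u}; ~p | []~p there: s:T, u:T. ✓
u: successors {s}; ~p | []~p there: s:T. ✓

{t, u}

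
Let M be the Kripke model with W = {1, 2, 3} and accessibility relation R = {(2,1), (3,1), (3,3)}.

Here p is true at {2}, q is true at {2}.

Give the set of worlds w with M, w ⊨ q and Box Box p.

{2}

1: q is F, Box Box p is T. ✗
2: q is T, Box Box p is T. ✓
3: q is F, Box Box p is F. ✗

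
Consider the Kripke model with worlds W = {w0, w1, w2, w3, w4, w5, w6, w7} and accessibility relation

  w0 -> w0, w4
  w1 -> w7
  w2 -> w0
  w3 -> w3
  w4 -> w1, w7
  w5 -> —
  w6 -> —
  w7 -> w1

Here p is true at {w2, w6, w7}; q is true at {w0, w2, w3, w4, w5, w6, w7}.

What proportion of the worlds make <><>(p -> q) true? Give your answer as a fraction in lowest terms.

3/4

w0: successors {w0, w4}; <>(p -> q) there: w0:T, w4:T. ✓
w1: successors {w7}; <>(p -> q) there: w7:T. ✓
w2: successors {w0}; <>(p -> q) there: w0:T. ✓
w3: successors {w3}; <>(p -> q) there: w3:T. ✓
w4: successors {w1, w7}; <>(p -> q) there: w1:T, w7:T. ✓
w5: no successors, so <><>(p -> q) fails. ✗
w6: no successors, so <><>(p -> q) fails. ✗
w7: successors {w1}; <>(p -> q) there: w1:T. ✓
That's 6 of 8 worlds, so 6/8 = 3/4.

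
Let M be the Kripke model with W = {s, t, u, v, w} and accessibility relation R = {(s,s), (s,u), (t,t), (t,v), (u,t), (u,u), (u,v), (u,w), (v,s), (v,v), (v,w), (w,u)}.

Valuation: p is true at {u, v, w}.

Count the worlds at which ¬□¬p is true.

s: □¬p is F. ✓
t: □¬p is F. ✓
u: □¬p is F. ✓
v: □¬p is F. ✓
w: □¬p is F. ✓
Satisfying worlds: {s, t, u, v, w}.

5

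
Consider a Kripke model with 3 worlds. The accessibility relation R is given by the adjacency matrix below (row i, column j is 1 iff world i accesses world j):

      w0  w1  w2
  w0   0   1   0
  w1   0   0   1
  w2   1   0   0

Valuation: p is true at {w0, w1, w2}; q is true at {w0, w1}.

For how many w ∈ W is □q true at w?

w0: successors {w1}; q there: w1:T. ✓
w1: successors {w2}; q there: w2:F. ✗
w2: successors {w0}; q there: w0:T. ✓
Satisfying worlds: {w0, w2}.

2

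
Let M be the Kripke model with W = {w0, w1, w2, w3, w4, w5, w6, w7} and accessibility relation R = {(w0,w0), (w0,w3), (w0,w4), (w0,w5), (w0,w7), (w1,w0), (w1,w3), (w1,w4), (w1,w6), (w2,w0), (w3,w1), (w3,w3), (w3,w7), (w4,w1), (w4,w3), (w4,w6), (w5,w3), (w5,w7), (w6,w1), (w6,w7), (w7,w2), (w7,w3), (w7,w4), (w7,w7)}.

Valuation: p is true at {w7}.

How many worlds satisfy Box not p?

3

w0: successors {w0, w3, w4, w5, w7}; not p there: w0:T, w3:T, w4:T, w5:T, w7:F. ✗
w1: successors {w0, w3, w4, w6}; not p there: w0:T, w3:T, w4:T, w6:T. ✓
w2: successors {w0}; not p there: w0:T. ✓
w3: successors {w1, w3, w7}; not p there: w1:T, w3:T, w7:F. ✗
w4: successors {w1, w3, w6}; not p there: w1:T, w3:T, w6:T. ✓
w5: successors {w3, w7}; not p there: w3:T, w7:F. ✗
w6: successors {w1, w7}; not p there: w1:T, w7:F. ✗
w7: successors {w2, w3, w4, w7}; not p there: w2:T, w3:T, w4:T, w7:F. ✗
Satisfying worlds: {w1, w2, w4}.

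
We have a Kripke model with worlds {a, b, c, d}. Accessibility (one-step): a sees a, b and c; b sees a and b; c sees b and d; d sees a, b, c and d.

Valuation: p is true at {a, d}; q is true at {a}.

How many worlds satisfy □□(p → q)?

a: successors {a, b, c}; □(p → q) there: a:T, b:T, c:F. ✗
b: successors {a, b}; □(p → q) there: a:T, b:T. ✓
c: successors {b, d}; □(p → q) there: b:T, d:F. ✗
d: successors {a, b, c, d}; □(p → q) there: a:T, b:T, c:F, d:F. ✗
Satisfying worlds: {b}.

1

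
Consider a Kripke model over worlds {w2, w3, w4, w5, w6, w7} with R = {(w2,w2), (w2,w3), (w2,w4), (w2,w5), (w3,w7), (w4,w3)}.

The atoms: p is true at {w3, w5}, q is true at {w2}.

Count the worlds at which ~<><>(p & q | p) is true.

5

w2: <><>(p & q | p) is T. ✗
w3: <><>(p & q | p) is F. ✓
w4: <><>(p & q | p) is F. ✓
w5: <><>(p & q | p) is F. ✓
w6: <><>(p & q | p) is F. ✓
w7: <><>(p & q | p) is F. ✓
Satisfying worlds: {w3, w4, w5, w6, w7}.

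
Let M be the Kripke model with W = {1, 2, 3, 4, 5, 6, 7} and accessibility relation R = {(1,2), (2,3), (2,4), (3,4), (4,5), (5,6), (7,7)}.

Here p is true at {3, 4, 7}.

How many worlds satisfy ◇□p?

1: successors {2}; □p there: 2:T. ✓
2: successors {3, 4}; □p there: 3:T, 4:F. ✓
3: successors {4}; □p there: 4:F. ✗
4: successors {5}; □p there: 5:F. ✗
5: successors {6}; □p there: 6:T. ✓
6: no successors, so ◇□p fails. ✗
7: successors {7}; □p there: 7:T. ✓
Satisfying worlds: {1, 2, 5, 7}.

4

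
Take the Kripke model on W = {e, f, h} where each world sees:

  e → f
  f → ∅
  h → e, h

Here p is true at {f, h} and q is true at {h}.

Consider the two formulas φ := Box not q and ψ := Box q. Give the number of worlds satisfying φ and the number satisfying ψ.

For Box not q:
e: successors {f}; not q there: f:T. ✓
f: no successors, so Box not q holds vacuously. ✓
h: successors {e, h}; not q there: e:T, h:F. ✗
— 2 worlds.
For Box q:
e: successors {f}; q there: f:F. ✗
f: no successors, so Box q holds vacuously. ✓
h: successors {e, h}; q there: e:F, h:T. ✗
— 1 world.

2 and 1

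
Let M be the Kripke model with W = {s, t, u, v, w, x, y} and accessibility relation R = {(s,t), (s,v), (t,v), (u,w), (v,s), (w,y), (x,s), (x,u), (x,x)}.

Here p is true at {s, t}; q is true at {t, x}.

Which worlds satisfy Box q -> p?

{s, t, u, v, w, x}

s: Box q is F, p is T. ✓
t: Box q is F, p is T. ✓
u: Box q is F, p is F. ✓
v: Box q is F, p is F. ✓
w: Box q is F, p is F. ✓
x: Box q is F, p is F. ✓
y: Box q is T, p is F. ✗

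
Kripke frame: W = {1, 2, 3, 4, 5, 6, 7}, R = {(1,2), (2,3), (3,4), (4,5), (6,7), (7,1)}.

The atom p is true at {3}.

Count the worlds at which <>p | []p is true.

2

1: <>p is F, []p is F. ✗
2: <>p is T, []p is T. ✓
3: <>p is F, []p is F. ✗
4: <>p is F, []p is F. ✗
5: <>p is F, []p is T. ✓
6: <>p is F, []p is F. ✗
7: <>p is F, []p is F. ✗
Satisfying worlds: {2, 5}.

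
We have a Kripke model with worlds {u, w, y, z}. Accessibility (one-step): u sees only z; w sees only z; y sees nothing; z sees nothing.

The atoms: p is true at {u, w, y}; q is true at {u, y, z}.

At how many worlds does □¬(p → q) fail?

2

u: successors {z}; ¬(p → q) there: z:F. ✗
w: successors {z}; ¬(p → q) there: z:F. ✗
y: no successors, so □¬(p → q) holds vacuously. ✓
z: no successors, so □¬(p → q) holds vacuously. ✓
Satisfying worlds: {y, z}.
So □¬(p → q) fails at the other 2 worlds.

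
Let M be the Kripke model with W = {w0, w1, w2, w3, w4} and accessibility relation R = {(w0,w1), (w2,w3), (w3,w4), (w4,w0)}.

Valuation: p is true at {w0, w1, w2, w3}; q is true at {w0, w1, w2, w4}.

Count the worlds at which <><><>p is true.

2

w0: successors {w1}; <><>p there: w1:F. ✗
w1: no successors, so <><><>p fails. ✗
w2: successors {w3}; <><>p there: w3:T. ✓
w3: successors {w4}; <><>p there: w4:T. ✓
w4: successors {w0}; <><>p there: w0:F. ✗
Satisfying worlds: {w2, w3}.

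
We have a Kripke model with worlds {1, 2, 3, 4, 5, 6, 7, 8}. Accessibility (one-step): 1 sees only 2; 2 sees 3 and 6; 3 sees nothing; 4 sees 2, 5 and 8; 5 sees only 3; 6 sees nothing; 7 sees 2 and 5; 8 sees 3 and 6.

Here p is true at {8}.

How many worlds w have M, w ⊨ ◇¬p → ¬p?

7

1: ◇¬p is T, ¬p is T. ✓
2: ◇¬p is T, ¬p is T. ✓
3: ◇¬p is F, ¬p is T. ✓
4: ◇¬p is T, ¬p is T. ✓
5: ◇¬p is T, ¬p is T. ✓
6: ◇¬p is F, ¬p is T. ✓
7: ◇¬p is T, ¬p is T. ✓
8: ◇¬p is T, ¬p is F. ✗
Satisfying worlds: {1, 2, 3, 4, 5, 6, 7}.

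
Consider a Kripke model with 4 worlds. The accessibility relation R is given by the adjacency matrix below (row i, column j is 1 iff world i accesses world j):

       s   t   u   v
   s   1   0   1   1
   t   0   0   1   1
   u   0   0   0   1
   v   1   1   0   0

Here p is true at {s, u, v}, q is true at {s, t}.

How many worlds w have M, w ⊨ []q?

s: successors {s, u, v}; q there: s:T, u:F, v:F. ✗
t: successors {u, v}; q there: u:F, v:F. ✗
u: successors {v}; q there: v:F. ✗
v: successors {s, t}; q there: s:T, t:T. ✓
Satisfying worlds: {v}.

1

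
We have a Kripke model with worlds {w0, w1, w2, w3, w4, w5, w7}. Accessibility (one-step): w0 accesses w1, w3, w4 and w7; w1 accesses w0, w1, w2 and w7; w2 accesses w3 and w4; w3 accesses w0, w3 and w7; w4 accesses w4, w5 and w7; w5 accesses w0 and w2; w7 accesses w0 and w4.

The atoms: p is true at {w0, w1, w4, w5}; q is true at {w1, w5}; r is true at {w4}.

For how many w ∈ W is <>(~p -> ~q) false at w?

0

w0: successors {w1, w3, w4, w7}; ~p -> ~q there: w1:T, w3:T, w4:T, w7:T. ✓
w1: successors {w0, w1, w2, w7}; ~p -> ~q there: w0:T, w1:T, w2:T, w7:T. ✓
w2: successors {w3, w4}; ~p -> ~q there: w3:T, w4:T. ✓
w3: successors {w0, w3, w7}; ~p -> ~q there: w0:T, w3:T, w7:T. ✓
w4: successors {w4, w5, w7}; ~p -> ~q there: w4:T, w5:T, w7:T. ✓
w5: successors {w0, w2}; ~p -> ~q there: w0:T, w2:T. ✓
w7: successors {w0, w4}; ~p -> ~q there: w0:T, w4:T. ✓
Satisfying worlds: {w0, w1, w2, w3, w4, w5, w7}.
So <>(~p -> ~q) fails at the other 0 worlds.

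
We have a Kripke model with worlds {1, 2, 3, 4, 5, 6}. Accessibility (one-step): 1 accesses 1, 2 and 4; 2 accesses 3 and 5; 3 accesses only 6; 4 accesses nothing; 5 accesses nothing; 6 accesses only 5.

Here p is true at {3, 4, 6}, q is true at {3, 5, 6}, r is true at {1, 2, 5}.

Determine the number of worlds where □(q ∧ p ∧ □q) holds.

1: successors {1, 2, 4}; q ∧ p ∧ □q there: 1:F, 2:F, 4:F. ✗
2: successors {3, 5}; q ∧ p ∧ □q there: 3:T, 5:F. ✗
3: successors {6}; q ∧ p ∧ □q there: 6:T. ✓
4: no successors, so □(q ∧ p ∧ □q) holds vacuously. ✓
5: no successors, so □(q ∧ p ∧ □q) holds vacuously. ✓
6: successors {5}; q ∧ p ∧ □q there: 5:F. ✗
Satisfying worlds: {3, 4, 5}.

3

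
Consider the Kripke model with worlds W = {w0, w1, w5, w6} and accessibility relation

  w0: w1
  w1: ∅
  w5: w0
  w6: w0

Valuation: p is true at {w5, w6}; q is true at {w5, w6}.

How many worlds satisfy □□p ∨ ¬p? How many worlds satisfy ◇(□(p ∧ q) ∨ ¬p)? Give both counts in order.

For □□p ∨ ¬p:
w0: □□p is T, ¬p is T. ✓
w1: □□p is T, ¬p is T. ✓
w5: □□p is F, ¬p is F. ✗
w6: □□p is F, ¬p is F. ✗
— 2 worlds.
For ◇(□(p ∧ q) ∨ ¬p):
w0: successors {w1}; □(p ∧ q) ∨ ¬p there: w1:T. ✓
w1: no successors, so ◇(□(p ∧ q) ∨ ¬p) fails. ✗
w5: successors {w0}; □(p ∧ q) ∨ ¬p there: w0:T. ✓
w6: successors {w0}; □(p ∧ q) ∨ ¬p there: w0:T. ✓
— 3 worlds.

2 and 3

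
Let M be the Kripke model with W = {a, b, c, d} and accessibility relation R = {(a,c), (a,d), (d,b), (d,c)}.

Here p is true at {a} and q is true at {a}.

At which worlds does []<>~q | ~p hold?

a: []<>~q is F, ~p is F. ✗
b: []<>~q is T, ~p is T. ✓
c: []<>~q is T, ~p is T. ✓
d: []<>~q is F, ~p is T. ✓

{b, c, d}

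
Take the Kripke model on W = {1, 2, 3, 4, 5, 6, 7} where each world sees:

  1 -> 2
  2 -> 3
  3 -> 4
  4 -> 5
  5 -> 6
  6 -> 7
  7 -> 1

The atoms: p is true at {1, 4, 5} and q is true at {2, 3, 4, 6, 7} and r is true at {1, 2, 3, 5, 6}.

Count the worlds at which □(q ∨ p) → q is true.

5

1: □(q ∨ p) is T, q is F. ✗
2: □(q ∨ p) is T, q is T. ✓
3: □(q ∨ p) is T, q is T. ✓
4: □(q ∨ p) is T, q is T. ✓
5: □(q ∨ p) is T, q is F. ✗
6: □(q ∨ p) is T, q is T. ✓
7: □(q ∨ p) is T, q is T. ✓
Satisfying worlds: {2, 3, 4, 6, 7}.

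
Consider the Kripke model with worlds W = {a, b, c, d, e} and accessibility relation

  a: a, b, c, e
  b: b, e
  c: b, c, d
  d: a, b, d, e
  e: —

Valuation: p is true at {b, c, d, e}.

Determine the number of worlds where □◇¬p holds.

a: successors {a, b, c, e}; ◇¬p there: a:T, b:F, c:F, e:F. ✗
b: successors {b, e}; ◇¬p there: b:F, e:F. ✗
c: successors {b, c, d}; ◇¬p there: b:F, c:F, d:T. ✗
d: successors {a, b, d, e}; ◇¬p there: a:T, b:F, d:T, e:F. ✗
e: no successors, so □◇¬p holds vacuously. ✓
Satisfying worlds: {e}.

1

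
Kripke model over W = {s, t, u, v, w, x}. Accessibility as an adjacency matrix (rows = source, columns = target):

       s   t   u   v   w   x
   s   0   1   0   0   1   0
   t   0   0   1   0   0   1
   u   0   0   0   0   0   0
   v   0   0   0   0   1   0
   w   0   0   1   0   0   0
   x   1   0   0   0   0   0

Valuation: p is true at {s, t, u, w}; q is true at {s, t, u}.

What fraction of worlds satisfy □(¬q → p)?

5/6

s: successors {t, w}; ¬q → p there: t:T, w:T. ✓
t: successors {u, x}; ¬q → p there: u:T, x:F. ✗
u: no successors, so □(¬q → p) holds vacuously. ✓
v: successors {w}; ¬q → p there: w:T. ✓
w: successors {u}; ¬q → p there: u:T. ✓
x: successors {s}; ¬q → p there: s:T. ✓
That's 5 of 6 worlds, so 5/6.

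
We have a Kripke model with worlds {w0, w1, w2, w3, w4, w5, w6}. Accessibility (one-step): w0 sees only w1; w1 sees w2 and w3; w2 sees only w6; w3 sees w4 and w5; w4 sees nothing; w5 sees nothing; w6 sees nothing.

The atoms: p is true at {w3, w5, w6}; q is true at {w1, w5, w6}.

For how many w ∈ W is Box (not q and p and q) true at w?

3

w0: successors {w1}; not q and p and q there: w1:F. ✗
w1: successors {w2, w3}; not q and p and q there: w2:F, w3:F. ✗
w2: successors {w6}; not q and p and q there: w6:F. ✗
w3: successors {w4, w5}; not q and p and q there: w4:F, w5:F. ✗
w4: no successors, so Box (not q and p and q) holds vacuously. ✓
w5: no successors, so Box (not q and p and q) holds vacuously. ✓
w6: no successors, so Box (not q and p and q) holds vacuously. ✓
Satisfying worlds: {w4, w5, w6}.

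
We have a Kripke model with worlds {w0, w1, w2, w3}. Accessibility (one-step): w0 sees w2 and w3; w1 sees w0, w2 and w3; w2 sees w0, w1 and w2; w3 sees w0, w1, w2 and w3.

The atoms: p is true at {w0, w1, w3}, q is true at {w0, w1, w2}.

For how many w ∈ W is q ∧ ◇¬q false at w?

2

w0: q is T, ◇¬q is T. ✓
w1: q is T, ◇¬q is T. ✓
w2: q is T, ◇¬q is F. ✗
w3: q is F, ◇¬q is T. ✗
Satisfying worlds: {w0, w1}.
So q ∧ ◇¬q fails at the other 2 worlds.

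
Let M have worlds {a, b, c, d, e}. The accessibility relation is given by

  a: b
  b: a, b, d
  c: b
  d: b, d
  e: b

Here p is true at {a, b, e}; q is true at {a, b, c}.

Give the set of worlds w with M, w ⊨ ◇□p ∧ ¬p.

∅

a: ◇□p is F, ¬p is F. ✗
b: ◇□p is T, ¬p is F. ✗
c: ◇□p is F, ¬p is T. ✗
d: ◇□p is F, ¬p is T. ✗
e: ◇□p is F, ¬p is F. ✗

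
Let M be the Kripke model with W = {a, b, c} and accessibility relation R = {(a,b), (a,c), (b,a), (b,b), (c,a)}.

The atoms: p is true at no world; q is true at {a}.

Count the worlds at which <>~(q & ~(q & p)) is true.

a: successors {b, c}; ~(q & ~(q & p)) there: b:T, c:T. ✓
b: successors {a, b}; ~(q & ~(q & p)) there: a:F, b:T. ✓
c: successors {a}; ~(q & ~(q & p)) there: a:F. ✗
Satisfying worlds: {a, b}.

2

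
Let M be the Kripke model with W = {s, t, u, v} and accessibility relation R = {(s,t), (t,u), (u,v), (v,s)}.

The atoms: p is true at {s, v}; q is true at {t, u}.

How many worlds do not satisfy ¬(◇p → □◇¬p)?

3

s: ◇p → □◇¬p is T. ✗
t: ◇p → □◇¬p is T. ✗
u: ◇p → □◇¬p is F. ✓
v: ◇p → □◇¬p is T. ✗
Satisfying worlds: {u}.
So ¬(◇p → □◇¬p) fails at the other 3 worlds.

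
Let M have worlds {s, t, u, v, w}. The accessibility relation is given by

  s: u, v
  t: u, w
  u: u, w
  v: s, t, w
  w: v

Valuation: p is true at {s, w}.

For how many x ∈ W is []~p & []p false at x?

5

s: []~p is T, []p is F. ✗
t: []~p is F, []p is F. ✗
u: []~p is F, []p is F. ✗
v: []~p is F, []p is F. ✗
w: []~p is T, []p is F. ✗
Satisfying worlds: ∅.
So []~p & []p fails at the other 5 worlds.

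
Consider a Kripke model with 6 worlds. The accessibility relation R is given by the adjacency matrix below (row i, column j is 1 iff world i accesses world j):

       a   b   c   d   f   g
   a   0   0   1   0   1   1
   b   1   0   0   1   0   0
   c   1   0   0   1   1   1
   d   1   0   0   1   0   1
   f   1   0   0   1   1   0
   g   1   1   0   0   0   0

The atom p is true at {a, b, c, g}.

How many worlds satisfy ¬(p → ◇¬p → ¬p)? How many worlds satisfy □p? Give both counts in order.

For ¬(p → ◇¬p → ¬p):
a: p → ◇¬p → ¬p is F. ✓
b: p → ◇¬p → ¬p is F. ✓
c: p → ◇¬p → ¬p is F. ✓
d: p → ◇¬p → ¬p is T. ✗
f: p → ◇¬p → ¬p is T. ✗
g: p → ◇¬p → ¬p is T. ✗
— 3 worlds.
For □p:
a: successors {c, f, g}; p there: c:T, f:F, g:T. ✗
b: successors {a, d}; p there: a:T, d:F. ✗
c: successors {a, d, f, g}; p there: a:T, d:F, f:F, g:T. ✗
d: successors {a, d, g}; p there: a:T, d:F, g:T. ✗
f: successors {a, d, f}; p there: a:T, d:F, f:F. ✗
g: successors {a, b}; p there: a:T, b:T. ✓
— 1 world.

3 and 1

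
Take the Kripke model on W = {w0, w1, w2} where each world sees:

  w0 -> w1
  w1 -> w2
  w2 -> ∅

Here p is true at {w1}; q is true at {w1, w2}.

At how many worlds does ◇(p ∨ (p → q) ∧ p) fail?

2

w0: successors {w1}; p ∨ (p → q) ∧ p there: w1:T. ✓
w1: successors {w2}; p ∨ (p → q) ∧ p there: w2:F. ✗
w2: no successors, so ◇(p ∨ (p → q) ∧ p) fails. ✗
Satisfying worlds: {w0}.
So ◇(p ∨ (p → q) ∧ p) fails at the other 2 worlds.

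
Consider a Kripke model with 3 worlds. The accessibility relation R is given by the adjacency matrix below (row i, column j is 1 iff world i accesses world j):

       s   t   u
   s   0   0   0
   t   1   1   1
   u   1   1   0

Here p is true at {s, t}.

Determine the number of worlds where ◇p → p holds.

2

s: ◇p is F, p is T. ✓
t: ◇p is T, p is T. ✓
u: ◇p is T, p is F. ✗
Satisfying worlds: {s, t}.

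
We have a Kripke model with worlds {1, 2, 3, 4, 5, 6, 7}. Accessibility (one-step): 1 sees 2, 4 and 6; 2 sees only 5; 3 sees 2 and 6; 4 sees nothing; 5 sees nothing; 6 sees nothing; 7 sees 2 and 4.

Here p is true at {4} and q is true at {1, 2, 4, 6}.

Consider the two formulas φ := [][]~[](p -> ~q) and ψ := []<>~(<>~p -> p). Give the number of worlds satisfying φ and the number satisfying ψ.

4 and 3

For [][]~[](p -> ~q):
1: successors {2, 4, 6}; []~[](p -> ~q) there: 2:F, 4:T, 6:T. ✗
2: successors {5}; []~[](p -> ~q) there: 5:T. ✓
3: successors {2, 6}; []~[](p -> ~q) there: 2:F, 6:T. ✗
4: no successors, so [][]~[](p -> ~q) holds vacuously. ✓
5: no successors, so [][]~[](p -> ~q) holds vacuously. ✓
6: no successors, so [][]~[](p -> ~q) holds vacuously. ✓
7: successors {2, 4}; []~[](p -> ~q) there: 2:F, 4:T. ✗
— 4 worlds.
For []<>~(<>~p -> p):
1: successors {2, 4, 6}; <>~(<>~p -> p) there: 2:F, 4:F, 6:F. ✗
2: successors {5}; <>~(<>~p -> p) there: 5:F. ✗
3: successors {2, 6}; <>~(<>~p -> p) there: 2:F, 6:F. ✗
4: no successors, so []<>~(<>~p -> p) holds vacuously. ✓
5: no successors, so []<>~(<>~p -> p) holds vacuously. ✓
6: no successors, so []<>~(<>~p -> p) holds vacuously. ✓
7: successors {2, 4}; <>~(<>~p -> p) there: 2:F, 4:F. ✗
— 3 worlds.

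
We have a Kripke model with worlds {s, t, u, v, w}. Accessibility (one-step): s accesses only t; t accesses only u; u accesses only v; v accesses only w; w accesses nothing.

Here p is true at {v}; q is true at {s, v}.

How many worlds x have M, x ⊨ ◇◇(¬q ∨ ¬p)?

2

s: successors {t}; ◇(¬q ∨ ¬p) there: t:T. ✓
t: successors {u}; ◇(¬q ∨ ¬p) there: u:F. ✗
u: successors {v}; ◇(¬q ∨ ¬p) there: v:T. ✓
v: successors {w}; ◇(¬q ∨ ¬p) there: w:F. ✗
w: no successors, so ◇◇(¬q ∨ ¬p) fails. ✗
Satisfying worlds: {s, u}.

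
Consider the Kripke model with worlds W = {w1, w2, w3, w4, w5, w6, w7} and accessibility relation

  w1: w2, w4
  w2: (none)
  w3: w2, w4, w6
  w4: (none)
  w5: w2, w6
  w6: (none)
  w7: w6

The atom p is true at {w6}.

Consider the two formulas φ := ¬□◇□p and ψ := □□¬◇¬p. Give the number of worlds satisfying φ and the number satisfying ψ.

4 and 7

For ¬□◇□p:
w1: □◇□p is F. ✓
w2: □◇□p is T. ✗
w3: □◇□p is F. ✓
w4: □◇□p is T. ✗
w5: □◇□p is F. ✓
w6: □◇□p is T. ✗
w7: □◇□p is F. ✓
— 4 worlds.
For □□¬◇¬p:
w1: successors {w2, w4}; □¬◇¬p there: w2:T, w4:T. ✓
w2: no successors, so □□¬◇¬p holds vacuously. ✓
w3: successors {w2, w4, w6}; □¬◇¬p there: w2:T, w4:T, w6:T. ✓
w4: no successors, so □□¬◇¬p holds vacuously. ✓
w5: successors {w2, w6}; □¬◇¬p there: w2:T, w6:T. ✓
w6: no successors, so □□¬◇¬p holds vacuously. ✓
w7: successors {w6}; □¬◇¬p there: w6:T. ✓
— 7 worlds.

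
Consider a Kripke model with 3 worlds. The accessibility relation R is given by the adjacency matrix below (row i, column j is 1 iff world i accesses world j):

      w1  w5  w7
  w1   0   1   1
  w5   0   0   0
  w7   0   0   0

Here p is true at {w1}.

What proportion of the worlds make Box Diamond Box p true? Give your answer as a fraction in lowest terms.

2/3

w1: successors {w5, w7}; Diamond Box p there: w5:F, w7:F. ✗
w5: no successors, so Box Diamond Box p holds vacuously. ✓
w7: no successors, so Box Diamond Box p holds vacuously. ✓
That's 2 of 3 worlds, so 2/3.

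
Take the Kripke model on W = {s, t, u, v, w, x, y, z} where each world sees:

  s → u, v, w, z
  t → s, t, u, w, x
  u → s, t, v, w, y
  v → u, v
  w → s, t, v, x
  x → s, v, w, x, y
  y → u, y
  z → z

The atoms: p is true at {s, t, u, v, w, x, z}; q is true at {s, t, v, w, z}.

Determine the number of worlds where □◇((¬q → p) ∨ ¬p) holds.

s: successors {u, v, w, z}; ◇((¬q → p) ∨ ¬p) there: u:T, v:T, w:T, z:T. ✓
t: successors {s, t, u, w, x}; ◇((¬q → p) ∨ ¬p) there: s:T, t:T, u:T, w:T, x:T. ✓
u: successors {s, t, v, w, y}; ◇((¬q → p) ∨ ¬p) there: s:T, t:T, v:T, w:T, y:T. ✓
v: successors {u, v}; ◇((¬q → p) ∨ ¬p) there: u:T, v:T. ✓
w: successors {s, t, v, x}; ◇((¬q → p) ∨ ¬p) there: s:T, t:T, v:T, x:T. ✓
x: successors {s, v, w, x, y}; ◇((¬q → p) ∨ ¬p) there: s:T, v:T, w:T, x:T, y:T. ✓
y: successors {u, y}; ◇((¬q → p) ∨ ¬p) there: u:T, y:T. ✓
z: successors {z}; ◇((¬q → p) ∨ ¬p) there: z:T. ✓
Satisfying worlds: {s, t, u, v, w, x, y, z}.

8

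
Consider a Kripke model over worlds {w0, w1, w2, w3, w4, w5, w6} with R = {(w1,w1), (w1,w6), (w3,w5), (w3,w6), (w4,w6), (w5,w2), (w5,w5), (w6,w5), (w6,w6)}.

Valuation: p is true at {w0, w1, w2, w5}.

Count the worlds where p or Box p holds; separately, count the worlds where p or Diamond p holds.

For p or Box p:
w0: p is T, Box p is T. ✓
w1: p is T, Box p is F. ✓
w2: p is T, Box p is T. ✓
w3: p is F, Box p is F. ✗
w4: p is F, Box p is F. ✗
w5: p is T, Box p is T. ✓
w6: p is F, Box p is F. ✗
— 4 worlds.
For p or Diamond p:
w0: p is T, Diamond p is F. ✓
w1: p is T, Diamond p is T. ✓
w2: p is T, Diamond p is F. ✓
w3: p is F, Diamond p is T. ✓
w4: p is F, Diamond p is F. ✗
w5: p is T, Diamond p is T. ✓
w6: p is F, Diamond p is T. ✓
— 6 worlds.

4 and 6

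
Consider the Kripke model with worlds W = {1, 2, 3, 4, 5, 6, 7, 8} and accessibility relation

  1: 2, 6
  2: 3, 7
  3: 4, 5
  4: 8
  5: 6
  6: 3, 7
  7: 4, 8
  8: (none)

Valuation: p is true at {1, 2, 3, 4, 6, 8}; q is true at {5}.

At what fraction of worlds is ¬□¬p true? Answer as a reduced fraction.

7/8

1: □¬p is F. ✓
2: □¬p is F. ✓
3: □¬p is F. ✓
4: □¬p is F. ✓
5: □¬p is F. ✓
6: □¬p is F. ✓
7: □¬p is F. ✓
8: □¬p is T. ✗
That's 7 of 8 worlds, so 7/8.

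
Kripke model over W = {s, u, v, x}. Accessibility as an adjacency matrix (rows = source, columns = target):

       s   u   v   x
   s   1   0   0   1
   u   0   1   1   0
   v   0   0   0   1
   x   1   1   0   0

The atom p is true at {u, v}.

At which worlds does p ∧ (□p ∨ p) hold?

s: p is F, □p ∨ p is F. ✗
u: p is T, □p ∨ p is T. ✓
v: p is T, □p ∨ p is T. ✓
x: p is F, □p ∨ p is F. ✗

{u, v}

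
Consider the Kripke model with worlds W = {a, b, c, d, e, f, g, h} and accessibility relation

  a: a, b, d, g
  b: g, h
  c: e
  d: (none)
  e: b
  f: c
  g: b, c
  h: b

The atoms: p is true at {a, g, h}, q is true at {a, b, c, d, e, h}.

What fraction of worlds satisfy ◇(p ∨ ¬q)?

1/4

a: successors {a, b, d, g}; p ∨ ¬q there: a:T, b:F, d:F, g:T. ✓
b: successors {g, h}; p ∨ ¬q there: g:T, h:T. ✓
c: successors {e}; p ∨ ¬q there: e:F. ✗
d: no successors, so ◇(p ∨ ¬q) fails. ✗
e: successors {b}; p ∨ ¬q there: b:F. ✗
f: successors {c}; p ∨ ¬q there: c:F. ✗
g: successors {b, c}; p ∨ ¬q there: b:F, c:F. ✗
h: successors {b}; p ∨ ¬q there: b:F. ✗
That's 2 of 8 worlds, so 2/8 = 1/4.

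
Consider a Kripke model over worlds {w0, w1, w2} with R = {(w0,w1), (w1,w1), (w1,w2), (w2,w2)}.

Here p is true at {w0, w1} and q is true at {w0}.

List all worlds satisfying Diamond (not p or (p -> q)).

{w1, w2}

w0: successors {w1}; not p or (p -> q) there: w1:F. ✗
w1: successors {w1, w2}; not p or (p -> q) there: w1:F, w2:T. ✓
w2: successors {w2}; not p or (p -> q) there: w2:T. ✓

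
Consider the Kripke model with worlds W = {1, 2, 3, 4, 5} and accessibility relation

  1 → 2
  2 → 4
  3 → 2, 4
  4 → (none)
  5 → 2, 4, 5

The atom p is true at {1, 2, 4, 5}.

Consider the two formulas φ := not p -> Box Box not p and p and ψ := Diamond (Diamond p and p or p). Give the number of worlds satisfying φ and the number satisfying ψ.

For not p -> Box Box not p and p:
1: not p is F, Box Box not p and p is F. ✓
2: not p is F, Box Box not p and p is T. ✓
3: not p is T, Box Box not p and p is F. ✗
4: not p is F, Box Box not p and p is T. ✓
5: not p is F, Box Box not p and p is F. ✓
— 4 worlds.
For Diamond (Diamond p and p or p):
1: successors {2}; Diamond p and p or p there: 2:T. ✓
2: successors {4}; Diamond p and p or p there: 4:T. ✓
3: successors {2, 4}; Diamond p and p or p there: 2:T, 4:T. ✓
4: no successors, so Diamond (Diamond p and p or p) fails. ✗
5: successors {2, 4, 5}; Diamond p and p or p there: 2:T, 4:T, 5:T. ✓
— 4 worlds.

4 and 4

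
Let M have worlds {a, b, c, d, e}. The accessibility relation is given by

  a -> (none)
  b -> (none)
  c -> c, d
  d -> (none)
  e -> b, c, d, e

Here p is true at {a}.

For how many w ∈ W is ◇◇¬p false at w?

3

a: no successors, so ◇◇¬p fails. ✗
b: no successors, so ◇◇¬p fails. ✗
c: successors {c, d}; ◇¬p there: c:T, d:F. ✓
d: no successors, so ◇◇¬p fails. ✗
e: successors {b, c, d, e}; ◇¬p there: b:F, c:T, d:F, e:T. ✓
Satisfying worlds: {c, e}.
So ◇◇¬p fails at the other 3 worlds.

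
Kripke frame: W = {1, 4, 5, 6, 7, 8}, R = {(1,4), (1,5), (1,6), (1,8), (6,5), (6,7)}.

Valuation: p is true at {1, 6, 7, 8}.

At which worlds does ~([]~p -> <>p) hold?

1: []~p -> <>p is T. ✗
4: []~p -> <>p is F. ✓
5: []~p -> <>p is F. ✓
6: []~p -> <>p is T. ✗
7: []~p -> <>p is F. ✓
8: []~p -> <>p is F. ✓

{4, 5, 7, 8}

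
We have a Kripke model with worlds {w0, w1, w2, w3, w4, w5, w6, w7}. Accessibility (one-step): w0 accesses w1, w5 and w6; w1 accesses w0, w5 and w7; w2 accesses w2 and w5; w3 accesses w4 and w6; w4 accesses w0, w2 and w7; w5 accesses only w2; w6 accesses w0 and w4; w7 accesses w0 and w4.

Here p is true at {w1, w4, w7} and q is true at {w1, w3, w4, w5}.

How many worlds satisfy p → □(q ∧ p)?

5

w0: p is F, □(q ∧ p) is F. ✓
w1: p is T, □(q ∧ p) is F. ✗
w2: p is F, □(q ∧ p) is F. ✓
w3: p is F, □(q ∧ p) is F. ✓
w4: p is T, □(q ∧ p) is F. ✗
w5: p is F, □(q ∧ p) is F. ✓
w6: p is F, □(q ∧ p) is F. ✓
w7: p is T, □(q ∧ p) is F. ✗
Satisfying worlds: {w0, w2, w3, w5, w6}.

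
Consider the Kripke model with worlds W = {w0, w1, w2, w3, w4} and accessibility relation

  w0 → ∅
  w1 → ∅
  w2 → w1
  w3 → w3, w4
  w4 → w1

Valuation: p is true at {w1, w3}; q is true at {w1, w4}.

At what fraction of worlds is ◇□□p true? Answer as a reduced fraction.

w0: no successors, so ◇□□p fails. ✗
w1: no successors, so ◇□□p fails. ✗
w2: successors {w1}; □□p there: w1:T. ✓
w3: successors {w3, w4}; □□p there: w3:F, w4:T. ✓
w4: successors {w1}; □□p there: w1:T. ✓
That's 3 of 5 worlds, so 3/5.

3/5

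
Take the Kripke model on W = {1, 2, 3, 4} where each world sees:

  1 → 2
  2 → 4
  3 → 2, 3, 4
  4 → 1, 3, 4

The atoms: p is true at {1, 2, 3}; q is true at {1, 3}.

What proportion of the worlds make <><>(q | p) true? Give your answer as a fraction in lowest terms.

1: successors {2}; <>(q | p) there: 2:F. ✗
2: successors {4}; <>(q | p) there: 4:T. ✓
3: successors {2, 3, 4}; <>(q | p) there: 2:F, 3:T, 4:T. ✓
4: successors {1, 3, 4}; <>(q | p) there: 1:T, 3:T, 4:T. ✓
That's 3 of 4 worlds, so 3/4.

3/4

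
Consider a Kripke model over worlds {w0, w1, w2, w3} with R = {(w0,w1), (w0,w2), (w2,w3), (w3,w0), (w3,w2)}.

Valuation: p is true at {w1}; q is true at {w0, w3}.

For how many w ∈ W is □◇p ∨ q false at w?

w0: □◇p is F, q is T. ✓
w1: □◇p is T, q is F. ✓
w2: □◇p is F, q is F. ✗
w3: □◇p is F, q is T. ✓
Satisfying worlds: {w0, w1, w3}.
So □◇p ∨ q fails at the other 1 world.

1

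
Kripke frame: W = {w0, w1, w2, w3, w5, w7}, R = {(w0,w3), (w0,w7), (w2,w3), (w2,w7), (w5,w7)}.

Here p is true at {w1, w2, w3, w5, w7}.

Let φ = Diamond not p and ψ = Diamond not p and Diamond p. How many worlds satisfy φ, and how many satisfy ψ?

For Diamond not p:
w0: successors {w3, w7}; not p there: w3:F, w7:F. ✗
w1: no successors, so Diamond not p fails. ✗
w2: successors {w3, w7}; not p there: w3:F, w7:F. ✗
w3: no successors, so Diamond not p fails. ✗
w5: successors {w7}; not p there: w7:F. ✗
w7: no successors, so Diamond not p fails. ✗
— 0 worlds.
For Diamond not p and Diamond p:
w0: Diamond not p is F, Diamond p is T. ✗
w1: Diamond not p is F, Diamond p is F. ✗
w2: Diamond not p is F, Diamond p is T. ✗
w3: Diamond not p is F, Diamond p is F. ✗
w5: Diamond not p is F, Diamond p is T. ✗
w7: Diamond not p is F, Diamond p is F. ✗
— 0 worlds.

0 and 0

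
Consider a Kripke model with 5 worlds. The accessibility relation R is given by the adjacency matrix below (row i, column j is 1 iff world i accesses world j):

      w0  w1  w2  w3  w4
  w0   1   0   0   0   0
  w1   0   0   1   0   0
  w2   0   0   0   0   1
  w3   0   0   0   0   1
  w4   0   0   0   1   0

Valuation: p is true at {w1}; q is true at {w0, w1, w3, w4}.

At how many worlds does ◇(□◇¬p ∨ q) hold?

w0: successors {w0}; □◇¬p ∨ q there: w0:T. ✓
w1: successors {w2}; □◇¬p ∨ q there: w2:T. ✓
w2: successors {w4}; □◇¬p ∨ q there: w4:T. ✓
w3: successors {w4}; □◇¬p ∨ q there: w4:T. ✓
w4: successors {w3}; □◇¬p ∨ q there: w3:T. ✓
Satisfying worlds: {w0, w1, w2, w3, w4}.

5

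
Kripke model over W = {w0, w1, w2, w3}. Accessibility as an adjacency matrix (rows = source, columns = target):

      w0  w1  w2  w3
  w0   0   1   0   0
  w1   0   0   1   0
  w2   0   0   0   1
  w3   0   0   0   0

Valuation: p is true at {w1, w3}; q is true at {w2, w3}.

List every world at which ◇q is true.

{w1, w2}

w0: successors {w1}; q there: w1:F. ✗
w1: successors {w2}; q there: w2:T. ✓
w2: successors {w3}; q there: w3:T. ✓
w3: no successors, so ◇q fails. ✗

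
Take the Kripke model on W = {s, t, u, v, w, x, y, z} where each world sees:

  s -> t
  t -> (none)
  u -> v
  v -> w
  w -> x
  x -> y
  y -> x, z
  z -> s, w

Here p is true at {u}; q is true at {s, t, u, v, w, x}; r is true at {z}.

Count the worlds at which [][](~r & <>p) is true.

2

s: successors {t}; [](~r & <>p) there: t:T. ✓
t: no successors, so [][](~r & <>p) holds vacuously. ✓
u: successors {v}; [](~r & <>p) there: v:F. ✗
v: successors {w}; [](~r & <>p) there: w:F. ✗
w: successors {x}; [](~r & <>p) there: x:F. ✗
x: successors {y}; [](~r & <>p) there: y:F. ✗
y: successors {x, z}; [](~r & <>p) there: x:F, z:F. ✗
z: successors {s, w}; [](~r & <>p) there: s:F, w:F. ✗
Satisfying worlds: {s, t}.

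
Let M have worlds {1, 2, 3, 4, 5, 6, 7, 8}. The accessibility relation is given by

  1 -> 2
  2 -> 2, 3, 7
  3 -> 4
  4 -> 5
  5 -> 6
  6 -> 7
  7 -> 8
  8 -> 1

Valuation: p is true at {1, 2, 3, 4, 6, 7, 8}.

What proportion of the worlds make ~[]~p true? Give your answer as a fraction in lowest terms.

7/8

1: []~p is F. ✓
2: []~p is F. ✓
3: []~p is F. ✓
4: []~p is T. ✗
5: []~p is F. ✓
6: []~p is F. ✓
7: []~p is F. ✓
8: []~p is F. ✓
That's 7 of 8 worlds, so 7/8.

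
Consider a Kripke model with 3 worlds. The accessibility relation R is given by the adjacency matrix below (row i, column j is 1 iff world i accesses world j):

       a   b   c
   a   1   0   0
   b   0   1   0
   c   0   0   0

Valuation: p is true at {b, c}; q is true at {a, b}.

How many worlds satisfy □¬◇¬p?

2

a: successors {a}; ¬◇¬p there: a:F. ✗
b: successors {b}; ¬◇¬p there: b:T. ✓
c: no successors, so □¬◇¬p holds vacuously. ✓
Satisfying worlds: {b, c}.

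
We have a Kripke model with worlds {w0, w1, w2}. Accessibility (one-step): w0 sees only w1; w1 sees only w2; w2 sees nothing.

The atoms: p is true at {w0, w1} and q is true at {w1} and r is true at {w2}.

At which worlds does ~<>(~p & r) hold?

{w0, w2}

w0: <>(~p & r) is F. ✓
w1: <>(~p & r) is T. ✗
w2: <>(~p & r) is F. ✓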